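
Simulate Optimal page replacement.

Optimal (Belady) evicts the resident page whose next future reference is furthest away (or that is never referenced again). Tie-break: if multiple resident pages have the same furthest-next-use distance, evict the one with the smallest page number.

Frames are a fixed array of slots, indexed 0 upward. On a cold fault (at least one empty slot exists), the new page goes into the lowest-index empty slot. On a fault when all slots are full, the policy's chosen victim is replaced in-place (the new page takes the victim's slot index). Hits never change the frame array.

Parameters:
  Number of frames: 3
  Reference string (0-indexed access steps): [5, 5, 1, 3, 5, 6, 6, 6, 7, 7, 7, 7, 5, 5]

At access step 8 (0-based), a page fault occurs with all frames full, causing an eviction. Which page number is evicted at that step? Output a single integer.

Step 0: ref 5 -> FAULT, frames=[5,-,-]
Step 1: ref 5 -> HIT, frames=[5,-,-]
Step 2: ref 1 -> FAULT, frames=[5,1,-]
Step 3: ref 3 -> FAULT, frames=[5,1,3]
Step 4: ref 5 -> HIT, frames=[5,1,3]
Step 5: ref 6 -> FAULT, evict 1, frames=[5,6,3]
Step 6: ref 6 -> HIT, frames=[5,6,3]
Step 7: ref 6 -> HIT, frames=[5,6,3]
Step 8: ref 7 -> FAULT, evict 3, frames=[5,6,7]
At step 8: evicted page 3

Answer: 3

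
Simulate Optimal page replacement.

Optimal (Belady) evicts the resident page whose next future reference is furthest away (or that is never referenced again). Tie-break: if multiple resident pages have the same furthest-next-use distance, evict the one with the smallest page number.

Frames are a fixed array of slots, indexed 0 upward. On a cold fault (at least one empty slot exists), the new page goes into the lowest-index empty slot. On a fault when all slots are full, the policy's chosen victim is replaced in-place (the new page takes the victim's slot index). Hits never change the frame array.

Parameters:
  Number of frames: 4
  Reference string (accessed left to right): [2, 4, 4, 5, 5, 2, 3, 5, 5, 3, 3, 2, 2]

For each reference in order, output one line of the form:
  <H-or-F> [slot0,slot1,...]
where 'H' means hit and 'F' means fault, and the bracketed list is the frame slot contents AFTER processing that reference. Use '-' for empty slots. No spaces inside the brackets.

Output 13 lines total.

F [2,-,-,-]
F [2,4,-,-]
H [2,4,-,-]
F [2,4,5,-]
H [2,4,5,-]
H [2,4,5,-]
F [2,4,5,3]
H [2,4,5,3]
H [2,4,5,3]
H [2,4,5,3]
H [2,4,5,3]
H [2,4,5,3]
H [2,4,5,3]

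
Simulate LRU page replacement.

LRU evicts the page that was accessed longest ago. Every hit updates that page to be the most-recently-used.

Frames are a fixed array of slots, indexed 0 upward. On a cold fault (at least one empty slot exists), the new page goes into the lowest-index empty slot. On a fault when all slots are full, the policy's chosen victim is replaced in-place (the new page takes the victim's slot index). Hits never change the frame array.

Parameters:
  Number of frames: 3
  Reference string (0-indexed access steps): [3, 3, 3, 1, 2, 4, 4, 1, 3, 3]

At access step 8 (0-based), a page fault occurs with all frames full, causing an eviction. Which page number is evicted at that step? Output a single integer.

Step 0: ref 3 -> FAULT, frames=[3,-,-]
Step 1: ref 3 -> HIT, frames=[3,-,-]
Step 2: ref 3 -> HIT, frames=[3,-,-]
Step 3: ref 1 -> FAULT, frames=[3,1,-]
Step 4: ref 2 -> FAULT, frames=[3,1,2]
Step 5: ref 4 -> FAULT, evict 3, frames=[4,1,2]
Step 6: ref 4 -> HIT, frames=[4,1,2]
Step 7: ref 1 -> HIT, frames=[4,1,2]
Step 8: ref 3 -> FAULT, evict 2, frames=[4,1,3]
At step 8: evicted page 2

Answer: 2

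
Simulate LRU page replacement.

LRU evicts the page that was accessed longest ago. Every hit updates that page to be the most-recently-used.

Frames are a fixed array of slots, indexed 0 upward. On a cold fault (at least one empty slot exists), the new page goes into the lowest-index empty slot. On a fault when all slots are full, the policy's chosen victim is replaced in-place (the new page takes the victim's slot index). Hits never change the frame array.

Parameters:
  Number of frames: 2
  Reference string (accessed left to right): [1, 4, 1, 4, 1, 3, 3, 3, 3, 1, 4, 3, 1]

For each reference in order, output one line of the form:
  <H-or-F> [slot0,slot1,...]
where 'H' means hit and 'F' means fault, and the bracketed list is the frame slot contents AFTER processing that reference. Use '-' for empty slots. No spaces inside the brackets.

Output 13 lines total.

F [1,-]
F [1,4]
H [1,4]
H [1,4]
H [1,4]
F [1,3]
H [1,3]
H [1,3]
H [1,3]
H [1,3]
F [1,4]
F [3,4]
F [3,1]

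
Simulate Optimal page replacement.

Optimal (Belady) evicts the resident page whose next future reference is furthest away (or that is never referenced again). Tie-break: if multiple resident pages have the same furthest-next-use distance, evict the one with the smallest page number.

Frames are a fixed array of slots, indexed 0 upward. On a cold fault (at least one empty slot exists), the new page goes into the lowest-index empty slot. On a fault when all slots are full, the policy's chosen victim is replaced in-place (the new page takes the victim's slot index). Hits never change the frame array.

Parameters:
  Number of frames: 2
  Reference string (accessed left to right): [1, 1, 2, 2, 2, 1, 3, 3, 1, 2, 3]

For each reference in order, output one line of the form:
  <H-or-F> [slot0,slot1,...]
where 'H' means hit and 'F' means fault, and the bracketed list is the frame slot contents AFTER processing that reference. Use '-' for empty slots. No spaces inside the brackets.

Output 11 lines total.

F [1,-]
H [1,-]
F [1,2]
H [1,2]
H [1,2]
H [1,2]
F [1,3]
H [1,3]
H [1,3]
F [2,3]
H [2,3]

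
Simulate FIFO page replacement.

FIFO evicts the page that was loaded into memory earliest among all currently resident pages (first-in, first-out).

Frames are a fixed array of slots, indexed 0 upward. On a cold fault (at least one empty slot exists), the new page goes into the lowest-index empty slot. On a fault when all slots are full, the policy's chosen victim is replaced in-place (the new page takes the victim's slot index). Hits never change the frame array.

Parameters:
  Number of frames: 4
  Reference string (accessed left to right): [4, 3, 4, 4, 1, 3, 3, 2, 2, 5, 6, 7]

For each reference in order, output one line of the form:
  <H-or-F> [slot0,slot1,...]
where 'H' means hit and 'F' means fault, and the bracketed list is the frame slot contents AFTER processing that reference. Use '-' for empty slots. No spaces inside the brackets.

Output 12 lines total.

F [4,-,-,-]
F [4,3,-,-]
H [4,3,-,-]
H [4,3,-,-]
F [4,3,1,-]
H [4,3,1,-]
H [4,3,1,-]
F [4,3,1,2]
H [4,3,1,2]
F [5,3,1,2]
F [5,6,1,2]
F [5,6,7,2]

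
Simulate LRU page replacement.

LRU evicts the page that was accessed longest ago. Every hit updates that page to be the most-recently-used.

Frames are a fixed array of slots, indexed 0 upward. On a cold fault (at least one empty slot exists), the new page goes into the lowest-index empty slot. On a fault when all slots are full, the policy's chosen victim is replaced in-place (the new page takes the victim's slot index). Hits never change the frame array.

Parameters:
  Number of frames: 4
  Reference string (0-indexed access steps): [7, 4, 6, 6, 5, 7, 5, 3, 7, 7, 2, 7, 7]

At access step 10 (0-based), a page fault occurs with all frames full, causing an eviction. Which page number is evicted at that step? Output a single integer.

Answer: 6

Derivation:
Step 0: ref 7 -> FAULT, frames=[7,-,-,-]
Step 1: ref 4 -> FAULT, frames=[7,4,-,-]
Step 2: ref 6 -> FAULT, frames=[7,4,6,-]
Step 3: ref 6 -> HIT, frames=[7,4,6,-]
Step 4: ref 5 -> FAULT, frames=[7,4,6,5]
Step 5: ref 7 -> HIT, frames=[7,4,6,5]
Step 6: ref 5 -> HIT, frames=[7,4,6,5]
Step 7: ref 3 -> FAULT, evict 4, frames=[7,3,6,5]
Step 8: ref 7 -> HIT, frames=[7,3,6,5]
Step 9: ref 7 -> HIT, frames=[7,3,6,5]
Step 10: ref 2 -> FAULT, evict 6, frames=[7,3,2,5]
At step 10: evicted page 6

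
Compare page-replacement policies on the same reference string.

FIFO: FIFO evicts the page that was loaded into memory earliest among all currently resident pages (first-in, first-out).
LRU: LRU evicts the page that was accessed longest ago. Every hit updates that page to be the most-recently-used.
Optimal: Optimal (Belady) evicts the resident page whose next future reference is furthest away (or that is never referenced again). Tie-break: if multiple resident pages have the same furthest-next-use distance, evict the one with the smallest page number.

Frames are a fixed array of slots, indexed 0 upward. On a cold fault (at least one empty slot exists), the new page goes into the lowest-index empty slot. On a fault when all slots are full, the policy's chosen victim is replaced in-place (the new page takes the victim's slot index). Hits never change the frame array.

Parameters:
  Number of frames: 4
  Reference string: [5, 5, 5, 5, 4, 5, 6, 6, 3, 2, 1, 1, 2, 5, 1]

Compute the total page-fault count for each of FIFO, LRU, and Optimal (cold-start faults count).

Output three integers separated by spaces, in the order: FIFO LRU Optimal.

Answer: 7 7 6

Derivation:
--- FIFO ---
  step 0: ref 5 -> FAULT, frames=[5,-,-,-] (faults so far: 1)
  step 1: ref 5 -> HIT, frames=[5,-,-,-] (faults so far: 1)
  step 2: ref 5 -> HIT, frames=[5,-,-,-] (faults so far: 1)
  step 3: ref 5 -> HIT, frames=[5,-,-,-] (faults so far: 1)
  step 4: ref 4 -> FAULT, frames=[5,4,-,-] (faults so far: 2)
  step 5: ref 5 -> HIT, frames=[5,4,-,-] (faults so far: 2)
  step 6: ref 6 -> FAULT, frames=[5,4,6,-] (faults so far: 3)
  step 7: ref 6 -> HIT, frames=[5,4,6,-] (faults so far: 3)
  step 8: ref 3 -> FAULT, frames=[5,4,6,3] (faults so far: 4)
  step 9: ref 2 -> FAULT, evict 5, frames=[2,4,6,3] (faults so far: 5)
  step 10: ref 1 -> FAULT, evict 4, frames=[2,1,6,3] (faults so far: 6)
  step 11: ref 1 -> HIT, frames=[2,1,6,3] (faults so far: 6)
  step 12: ref 2 -> HIT, frames=[2,1,6,3] (faults so far: 6)
  step 13: ref 5 -> FAULT, evict 6, frames=[2,1,5,3] (faults so far: 7)
  step 14: ref 1 -> HIT, frames=[2,1,5,3] (faults so far: 7)
  FIFO total faults: 7
--- LRU ---
  step 0: ref 5 -> FAULT, frames=[5,-,-,-] (faults so far: 1)
  step 1: ref 5 -> HIT, frames=[5,-,-,-] (faults so far: 1)
  step 2: ref 5 -> HIT, frames=[5,-,-,-] (faults so far: 1)
  step 3: ref 5 -> HIT, frames=[5,-,-,-] (faults so far: 1)
  step 4: ref 4 -> FAULT, frames=[5,4,-,-] (faults so far: 2)
  step 5: ref 5 -> HIT, frames=[5,4,-,-] (faults so far: 2)
  step 6: ref 6 -> FAULT, frames=[5,4,6,-] (faults so far: 3)
  step 7: ref 6 -> HIT, frames=[5,4,6,-] (faults so far: 3)
  step 8: ref 3 -> FAULT, frames=[5,4,6,3] (faults so far: 4)
  step 9: ref 2 -> FAULT, evict 4, frames=[5,2,6,3] (faults so far: 5)
  step 10: ref 1 -> FAULT, evict 5, frames=[1,2,6,3] (faults so far: 6)
  step 11: ref 1 -> HIT, frames=[1,2,6,3] (faults so far: 6)
  step 12: ref 2 -> HIT, frames=[1,2,6,3] (faults so far: 6)
  step 13: ref 5 -> FAULT, evict 6, frames=[1,2,5,3] (faults so far: 7)
  step 14: ref 1 -> HIT, frames=[1,2,5,3] (faults so far: 7)
  LRU total faults: 7
--- Optimal ---
  step 0: ref 5 -> FAULT, frames=[5,-,-,-] (faults so far: 1)
  step 1: ref 5 -> HIT, frames=[5,-,-,-] (faults so far: 1)
  step 2: ref 5 -> HIT, frames=[5,-,-,-] (faults so far: 1)
  step 3: ref 5 -> HIT, frames=[5,-,-,-] (faults so far: 1)
  step 4: ref 4 -> FAULT, frames=[5,4,-,-] (faults so far: 2)
  step 5: ref 5 -> HIT, frames=[5,4,-,-] (faults so far: 2)
  step 6: ref 6 -> FAULT, frames=[5,4,6,-] (faults so far: 3)
  step 7: ref 6 -> HIT, frames=[5,4,6,-] (faults so far: 3)
  step 8: ref 3 -> FAULT, frames=[5,4,6,3] (faults so far: 4)
  step 9: ref 2 -> FAULT, evict 3, frames=[5,4,6,2] (faults so far: 5)
  step 10: ref 1 -> FAULT, evict 4, frames=[5,1,6,2] (faults so far: 6)
  step 11: ref 1 -> HIT, frames=[5,1,6,2] (faults so far: 6)
  step 12: ref 2 -> HIT, frames=[5,1,6,2] (faults so far: 6)
  step 13: ref 5 -> HIT, frames=[5,1,6,2] (faults so far: 6)
  step 14: ref 1 -> HIT, frames=[5,1,6,2] (faults so far: 6)
  Optimal total faults: 6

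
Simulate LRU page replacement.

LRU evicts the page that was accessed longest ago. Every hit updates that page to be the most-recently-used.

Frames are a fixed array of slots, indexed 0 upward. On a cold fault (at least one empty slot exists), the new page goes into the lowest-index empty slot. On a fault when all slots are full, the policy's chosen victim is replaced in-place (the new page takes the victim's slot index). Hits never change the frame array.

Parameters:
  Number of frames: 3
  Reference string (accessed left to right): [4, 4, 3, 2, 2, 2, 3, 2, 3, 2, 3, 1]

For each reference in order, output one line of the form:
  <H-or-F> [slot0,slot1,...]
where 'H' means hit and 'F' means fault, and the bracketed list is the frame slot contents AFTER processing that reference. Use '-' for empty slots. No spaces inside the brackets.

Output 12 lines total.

F [4,-,-]
H [4,-,-]
F [4,3,-]
F [4,3,2]
H [4,3,2]
H [4,3,2]
H [4,3,2]
H [4,3,2]
H [4,3,2]
H [4,3,2]
H [4,3,2]
F [1,3,2]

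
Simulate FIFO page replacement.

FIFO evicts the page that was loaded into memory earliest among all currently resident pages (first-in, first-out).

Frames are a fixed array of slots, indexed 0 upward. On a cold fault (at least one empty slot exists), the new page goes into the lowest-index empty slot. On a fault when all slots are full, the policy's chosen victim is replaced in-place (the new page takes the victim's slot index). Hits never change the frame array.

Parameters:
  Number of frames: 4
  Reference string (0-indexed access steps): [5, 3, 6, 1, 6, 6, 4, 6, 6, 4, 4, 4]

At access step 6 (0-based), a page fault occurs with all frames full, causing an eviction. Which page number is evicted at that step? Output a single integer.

Step 0: ref 5 -> FAULT, frames=[5,-,-,-]
Step 1: ref 3 -> FAULT, frames=[5,3,-,-]
Step 2: ref 6 -> FAULT, frames=[5,3,6,-]
Step 3: ref 1 -> FAULT, frames=[5,3,6,1]
Step 4: ref 6 -> HIT, frames=[5,3,6,1]
Step 5: ref 6 -> HIT, frames=[5,3,6,1]
Step 6: ref 4 -> FAULT, evict 5, frames=[4,3,6,1]
At step 6: evicted page 5

Answer: 5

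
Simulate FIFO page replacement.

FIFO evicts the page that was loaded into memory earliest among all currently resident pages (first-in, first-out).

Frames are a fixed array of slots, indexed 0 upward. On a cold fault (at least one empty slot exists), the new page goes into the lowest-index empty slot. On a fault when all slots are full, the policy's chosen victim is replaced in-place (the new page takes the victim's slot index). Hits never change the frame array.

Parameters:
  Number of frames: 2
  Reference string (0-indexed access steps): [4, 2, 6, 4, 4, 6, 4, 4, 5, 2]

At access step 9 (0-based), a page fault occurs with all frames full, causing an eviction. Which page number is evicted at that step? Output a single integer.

Step 0: ref 4 -> FAULT, frames=[4,-]
Step 1: ref 2 -> FAULT, frames=[4,2]
Step 2: ref 6 -> FAULT, evict 4, frames=[6,2]
Step 3: ref 4 -> FAULT, evict 2, frames=[6,4]
Step 4: ref 4 -> HIT, frames=[6,4]
Step 5: ref 6 -> HIT, frames=[6,4]
Step 6: ref 4 -> HIT, frames=[6,4]
Step 7: ref 4 -> HIT, frames=[6,4]
Step 8: ref 5 -> FAULT, evict 6, frames=[5,4]
Step 9: ref 2 -> FAULT, evict 4, frames=[5,2]
At step 9: evicted page 4

Answer: 4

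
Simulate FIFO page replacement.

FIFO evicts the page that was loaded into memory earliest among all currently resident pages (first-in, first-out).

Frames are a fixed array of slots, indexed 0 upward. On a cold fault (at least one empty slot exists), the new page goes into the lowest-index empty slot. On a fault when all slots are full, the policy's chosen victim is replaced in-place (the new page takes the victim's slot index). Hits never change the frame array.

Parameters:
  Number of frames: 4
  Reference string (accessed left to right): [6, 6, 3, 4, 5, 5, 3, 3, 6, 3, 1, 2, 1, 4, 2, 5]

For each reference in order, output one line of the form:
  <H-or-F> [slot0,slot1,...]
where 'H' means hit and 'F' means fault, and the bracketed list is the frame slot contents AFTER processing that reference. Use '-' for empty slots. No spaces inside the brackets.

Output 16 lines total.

F [6,-,-,-]
H [6,-,-,-]
F [6,3,-,-]
F [6,3,4,-]
F [6,3,4,5]
H [6,3,4,5]
H [6,3,4,5]
H [6,3,4,5]
H [6,3,4,5]
H [6,3,4,5]
F [1,3,4,5]
F [1,2,4,5]
H [1,2,4,5]
H [1,2,4,5]
H [1,2,4,5]
H [1,2,4,5]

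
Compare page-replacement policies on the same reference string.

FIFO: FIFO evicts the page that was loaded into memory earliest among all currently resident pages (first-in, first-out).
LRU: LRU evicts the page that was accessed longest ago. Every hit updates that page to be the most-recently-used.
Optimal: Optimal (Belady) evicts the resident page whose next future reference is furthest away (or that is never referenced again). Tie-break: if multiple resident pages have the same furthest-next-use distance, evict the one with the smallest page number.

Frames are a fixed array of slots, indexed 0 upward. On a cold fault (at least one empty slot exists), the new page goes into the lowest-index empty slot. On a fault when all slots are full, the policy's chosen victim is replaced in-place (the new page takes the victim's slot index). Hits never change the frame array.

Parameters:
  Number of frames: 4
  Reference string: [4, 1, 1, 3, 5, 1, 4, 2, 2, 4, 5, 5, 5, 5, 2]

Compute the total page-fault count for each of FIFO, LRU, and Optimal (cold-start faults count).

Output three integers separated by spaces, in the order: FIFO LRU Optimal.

Answer: 6 5 5

Derivation:
--- FIFO ---
  step 0: ref 4 -> FAULT, frames=[4,-,-,-] (faults so far: 1)
  step 1: ref 1 -> FAULT, frames=[4,1,-,-] (faults so far: 2)
  step 2: ref 1 -> HIT, frames=[4,1,-,-] (faults so far: 2)
  step 3: ref 3 -> FAULT, frames=[4,1,3,-] (faults so far: 3)
  step 4: ref 5 -> FAULT, frames=[4,1,3,5] (faults so far: 4)
  step 5: ref 1 -> HIT, frames=[4,1,3,5] (faults so far: 4)
  step 6: ref 4 -> HIT, frames=[4,1,3,5] (faults so far: 4)
  step 7: ref 2 -> FAULT, evict 4, frames=[2,1,3,5] (faults so far: 5)
  step 8: ref 2 -> HIT, frames=[2,1,3,5] (faults so far: 5)
  step 9: ref 4 -> FAULT, evict 1, frames=[2,4,3,5] (faults so far: 6)
  step 10: ref 5 -> HIT, frames=[2,4,3,5] (faults so far: 6)
  step 11: ref 5 -> HIT, frames=[2,4,3,5] (faults so far: 6)
  step 12: ref 5 -> HIT, frames=[2,4,3,5] (faults so far: 6)
  step 13: ref 5 -> HIT, frames=[2,4,3,5] (faults so far: 6)
  step 14: ref 2 -> HIT, frames=[2,4,3,5] (faults so far: 6)
  FIFO total faults: 6
--- LRU ---
  step 0: ref 4 -> FAULT, frames=[4,-,-,-] (faults so far: 1)
  step 1: ref 1 -> FAULT, frames=[4,1,-,-] (faults so far: 2)
  step 2: ref 1 -> HIT, frames=[4,1,-,-] (faults so far: 2)
  step 3: ref 3 -> FAULT, frames=[4,1,3,-] (faults so far: 3)
  step 4: ref 5 -> FAULT, frames=[4,1,3,5] (faults so far: 4)
  step 5: ref 1 -> HIT, frames=[4,1,3,5] (faults so far: 4)
  step 6: ref 4 -> HIT, frames=[4,1,3,5] (faults so far: 4)
  step 7: ref 2 -> FAULT, evict 3, frames=[4,1,2,5] (faults so far: 5)
  step 8: ref 2 -> HIT, frames=[4,1,2,5] (faults so far: 5)
  step 9: ref 4 -> HIT, frames=[4,1,2,5] (faults so far: 5)
  step 10: ref 5 -> HIT, frames=[4,1,2,5] (faults so far: 5)
  step 11: ref 5 -> HIT, frames=[4,1,2,5] (faults so far: 5)
  step 12: ref 5 -> HIT, frames=[4,1,2,5] (faults so far: 5)
  step 13: ref 5 -> HIT, frames=[4,1,2,5] (faults so far: 5)
  step 14: ref 2 -> HIT, frames=[4,1,2,5] (faults so far: 5)
  LRU total faults: 5
--- Optimal ---
  step 0: ref 4 -> FAULT, frames=[4,-,-,-] (faults so far: 1)
  step 1: ref 1 -> FAULT, frames=[4,1,-,-] (faults so far: 2)
  step 2: ref 1 -> HIT, frames=[4,1,-,-] (faults so far: 2)
  step 3: ref 3 -> FAULT, frames=[4,1,3,-] (faults so far: 3)
  step 4: ref 5 -> FAULT, frames=[4,1,3,5] (faults so far: 4)
  step 5: ref 1 -> HIT, frames=[4,1,3,5] (faults so far: 4)
  step 6: ref 4 -> HIT, frames=[4,1,3,5] (faults so far: 4)
  step 7: ref 2 -> FAULT, evict 1, frames=[4,2,3,5] (faults so far: 5)
  step 8: ref 2 -> HIT, frames=[4,2,3,5] (faults so far: 5)
  step 9: ref 4 -> HIT, frames=[4,2,3,5] (faults so far: 5)
  step 10: ref 5 -> HIT, frames=[4,2,3,5] (faults so far: 5)
  step 11: ref 5 -> HIT, frames=[4,2,3,5] (faults so far: 5)
  step 12: ref 5 -> HIT, frames=[4,2,3,5] (faults so far: 5)
  step 13: ref 5 -> HIT, frames=[4,2,3,5] (faults so far: 5)
  step 14: ref 2 -> HIT, frames=[4,2,3,5] (faults so far: 5)
  Optimal total faults: 5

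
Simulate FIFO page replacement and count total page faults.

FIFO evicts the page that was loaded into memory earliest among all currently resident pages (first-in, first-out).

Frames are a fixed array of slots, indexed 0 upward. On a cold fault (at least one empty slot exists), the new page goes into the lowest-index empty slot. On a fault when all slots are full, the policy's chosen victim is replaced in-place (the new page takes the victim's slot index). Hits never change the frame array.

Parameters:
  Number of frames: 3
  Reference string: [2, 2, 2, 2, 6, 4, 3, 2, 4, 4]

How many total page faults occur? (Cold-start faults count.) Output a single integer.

Answer: 5

Derivation:
Step 0: ref 2 → FAULT, frames=[2,-,-]
Step 1: ref 2 → HIT, frames=[2,-,-]
Step 2: ref 2 → HIT, frames=[2,-,-]
Step 3: ref 2 → HIT, frames=[2,-,-]
Step 4: ref 6 → FAULT, frames=[2,6,-]
Step 5: ref 4 → FAULT, frames=[2,6,4]
Step 6: ref 3 → FAULT (evict 2), frames=[3,6,4]
Step 7: ref 2 → FAULT (evict 6), frames=[3,2,4]
Step 8: ref 4 → HIT, frames=[3,2,4]
Step 9: ref 4 → HIT, frames=[3,2,4]
Total faults: 5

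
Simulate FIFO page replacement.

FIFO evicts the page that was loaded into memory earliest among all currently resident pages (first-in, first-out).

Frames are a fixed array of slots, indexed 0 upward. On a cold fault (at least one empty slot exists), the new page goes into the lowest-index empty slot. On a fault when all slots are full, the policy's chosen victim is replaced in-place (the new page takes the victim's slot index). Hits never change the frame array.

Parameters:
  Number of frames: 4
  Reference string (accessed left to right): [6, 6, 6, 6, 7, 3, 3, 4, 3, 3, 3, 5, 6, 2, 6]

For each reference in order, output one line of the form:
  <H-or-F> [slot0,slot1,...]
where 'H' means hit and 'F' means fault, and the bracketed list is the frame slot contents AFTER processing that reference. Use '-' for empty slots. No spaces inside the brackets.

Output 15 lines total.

F [6,-,-,-]
H [6,-,-,-]
H [6,-,-,-]
H [6,-,-,-]
F [6,7,-,-]
F [6,7,3,-]
H [6,7,3,-]
F [6,7,3,4]
H [6,7,3,4]
H [6,7,3,4]
H [6,7,3,4]
F [5,7,3,4]
F [5,6,3,4]
F [5,6,2,4]
H [5,6,2,4]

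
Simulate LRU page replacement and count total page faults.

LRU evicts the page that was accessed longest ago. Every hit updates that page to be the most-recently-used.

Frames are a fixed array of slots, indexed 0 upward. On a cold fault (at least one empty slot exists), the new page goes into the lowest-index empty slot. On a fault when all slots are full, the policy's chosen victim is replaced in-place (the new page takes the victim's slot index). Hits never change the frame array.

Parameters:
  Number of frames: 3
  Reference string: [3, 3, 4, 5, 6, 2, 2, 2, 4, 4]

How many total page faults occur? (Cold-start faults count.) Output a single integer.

Answer: 6

Derivation:
Step 0: ref 3 → FAULT, frames=[3,-,-]
Step 1: ref 3 → HIT, frames=[3,-,-]
Step 2: ref 4 → FAULT, frames=[3,4,-]
Step 3: ref 5 → FAULT, frames=[3,4,5]
Step 4: ref 6 → FAULT (evict 3), frames=[6,4,5]
Step 5: ref 2 → FAULT (evict 4), frames=[6,2,5]
Step 6: ref 2 → HIT, frames=[6,2,5]
Step 7: ref 2 → HIT, frames=[6,2,5]
Step 8: ref 4 → FAULT (evict 5), frames=[6,2,4]
Step 9: ref 4 → HIT, frames=[6,2,4]
Total faults: 6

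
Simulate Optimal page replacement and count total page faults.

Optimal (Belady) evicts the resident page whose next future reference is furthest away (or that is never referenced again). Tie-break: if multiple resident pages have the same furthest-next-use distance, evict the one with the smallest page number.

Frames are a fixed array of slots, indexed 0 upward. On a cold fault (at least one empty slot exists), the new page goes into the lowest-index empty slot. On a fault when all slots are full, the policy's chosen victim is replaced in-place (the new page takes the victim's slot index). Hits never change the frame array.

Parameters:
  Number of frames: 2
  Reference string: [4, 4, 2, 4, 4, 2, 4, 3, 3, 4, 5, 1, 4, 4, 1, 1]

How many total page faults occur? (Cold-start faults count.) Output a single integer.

Step 0: ref 4 → FAULT, frames=[4,-]
Step 1: ref 4 → HIT, frames=[4,-]
Step 2: ref 2 → FAULT, frames=[4,2]
Step 3: ref 4 → HIT, frames=[4,2]
Step 4: ref 4 → HIT, frames=[4,2]
Step 5: ref 2 → HIT, frames=[4,2]
Step 6: ref 4 → HIT, frames=[4,2]
Step 7: ref 3 → FAULT (evict 2), frames=[4,3]
Step 8: ref 3 → HIT, frames=[4,3]
Step 9: ref 4 → HIT, frames=[4,3]
Step 10: ref 5 → FAULT (evict 3), frames=[4,5]
Step 11: ref 1 → FAULT (evict 5), frames=[4,1]
Step 12: ref 4 → HIT, frames=[4,1]
Step 13: ref 4 → HIT, frames=[4,1]
Step 14: ref 1 → HIT, frames=[4,1]
Step 15: ref 1 → HIT, frames=[4,1]
Total faults: 5

Answer: 5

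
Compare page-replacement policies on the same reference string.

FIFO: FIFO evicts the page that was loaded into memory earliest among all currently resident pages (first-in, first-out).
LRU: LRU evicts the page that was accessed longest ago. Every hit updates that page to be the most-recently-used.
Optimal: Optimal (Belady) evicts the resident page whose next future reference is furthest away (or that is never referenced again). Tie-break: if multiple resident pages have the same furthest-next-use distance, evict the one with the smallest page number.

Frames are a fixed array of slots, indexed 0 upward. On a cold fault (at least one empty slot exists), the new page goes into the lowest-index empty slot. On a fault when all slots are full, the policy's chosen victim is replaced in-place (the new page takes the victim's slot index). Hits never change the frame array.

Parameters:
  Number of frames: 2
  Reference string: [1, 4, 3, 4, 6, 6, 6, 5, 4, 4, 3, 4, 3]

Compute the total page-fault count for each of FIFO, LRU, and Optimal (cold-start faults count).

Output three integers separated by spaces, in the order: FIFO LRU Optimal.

--- FIFO ---
  step 0: ref 1 -> FAULT, frames=[1,-] (faults so far: 1)
  step 1: ref 4 -> FAULT, frames=[1,4] (faults so far: 2)
  step 2: ref 3 -> FAULT, evict 1, frames=[3,4] (faults so far: 3)
  step 3: ref 4 -> HIT, frames=[3,4] (faults so far: 3)
  step 4: ref 6 -> FAULT, evict 4, frames=[3,6] (faults so far: 4)
  step 5: ref 6 -> HIT, frames=[3,6] (faults so far: 4)
  step 6: ref 6 -> HIT, frames=[3,6] (faults so far: 4)
  step 7: ref 5 -> FAULT, evict 3, frames=[5,6] (faults so far: 5)
  step 8: ref 4 -> FAULT, evict 6, frames=[5,4] (faults so far: 6)
  step 9: ref 4 -> HIT, frames=[5,4] (faults so far: 6)
  step 10: ref 3 -> FAULT, evict 5, frames=[3,4] (faults so far: 7)
  step 11: ref 4 -> HIT, frames=[3,4] (faults so far: 7)
  step 12: ref 3 -> HIT, frames=[3,4] (faults so far: 7)
  FIFO total faults: 7
--- LRU ---
  step 0: ref 1 -> FAULT, frames=[1,-] (faults so far: 1)
  step 1: ref 4 -> FAULT, frames=[1,4] (faults so far: 2)
  step 2: ref 3 -> FAULT, evict 1, frames=[3,4] (faults so far: 3)
  step 3: ref 4 -> HIT, frames=[3,4] (faults so far: 3)
  step 4: ref 6 -> FAULT, evict 3, frames=[6,4] (faults so far: 4)
  step 5: ref 6 -> HIT, frames=[6,4] (faults so far: 4)
  step 6: ref 6 -> HIT, frames=[6,4] (faults so far: 4)
  step 7: ref 5 -> FAULT, evict 4, frames=[6,5] (faults so far: 5)
  step 8: ref 4 -> FAULT, evict 6, frames=[4,5] (faults so far: 6)
  step 9: ref 4 -> HIT, frames=[4,5] (faults so far: 6)
  step 10: ref 3 -> FAULT, evict 5, frames=[4,3] (faults so far: 7)
  step 11: ref 4 -> HIT, frames=[4,3] (faults so far: 7)
  step 12: ref 3 -> HIT, frames=[4,3] (faults so far: 7)
  LRU total faults: 7
--- Optimal ---
  step 0: ref 1 -> FAULT, frames=[1,-] (faults so far: 1)
  step 1: ref 4 -> FAULT, frames=[1,4] (faults so far: 2)
  step 2: ref 3 -> FAULT, evict 1, frames=[3,4] (faults so far: 3)
  step 3: ref 4 -> HIT, frames=[3,4] (faults so far: 3)
  step 4: ref 6 -> FAULT, evict 3, frames=[6,4] (faults so far: 4)
  step 5: ref 6 -> HIT, frames=[6,4] (faults so far: 4)
  step 6: ref 6 -> HIT, frames=[6,4] (faults so far: 4)
  step 7: ref 5 -> FAULT, evict 6, frames=[5,4] (faults so far: 5)
  step 8: ref 4 -> HIT, frames=[5,4] (faults so far: 5)
  step 9: ref 4 -> HIT, frames=[5,4] (faults so far: 5)
  step 10: ref 3 -> FAULT, evict 5, frames=[3,4] (faults so far: 6)
  step 11: ref 4 -> HIT, frames=[3,4] (faults so far: 6)
  step 12: ref 3 -> HIT, frames=[3,4] (faults so far: 6)
  Optimal total faults: 6

Answer: 7 7 6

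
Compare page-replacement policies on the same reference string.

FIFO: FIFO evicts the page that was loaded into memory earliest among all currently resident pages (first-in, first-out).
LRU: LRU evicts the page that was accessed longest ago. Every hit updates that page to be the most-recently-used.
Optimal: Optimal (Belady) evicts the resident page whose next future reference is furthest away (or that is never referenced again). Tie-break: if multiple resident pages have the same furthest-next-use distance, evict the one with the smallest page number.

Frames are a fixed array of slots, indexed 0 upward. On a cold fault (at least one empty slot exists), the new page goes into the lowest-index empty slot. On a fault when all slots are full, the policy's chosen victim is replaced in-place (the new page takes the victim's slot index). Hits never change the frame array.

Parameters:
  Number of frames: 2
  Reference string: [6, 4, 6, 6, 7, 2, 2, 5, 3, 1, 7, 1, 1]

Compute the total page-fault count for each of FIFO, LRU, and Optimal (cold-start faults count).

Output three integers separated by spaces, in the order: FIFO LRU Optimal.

Answer: 8 8 7

Derivation:
--- FIFO ---
  step 0: ref 6 -> FAULT, frames=[6,-] (faults so far: 1)
  step 1: ref 4 -> FAULT, frames=[6,4] (faults so far: 2)
  step 2: ref 6 -> HIT, frames=[6,4] (faults so far: 2)
  step 3: ref 6 -> HIT, frames=[6,4] (faults so far: 2)
  step 4: ref 7 -> FAULT, evict 6, frames=[7,4] (faults so far: 3)
  step 5: ref 2 -> FAULT, evict 4, frames=[7,2] (faults so far: 4)
  step 6: ref 2 -> HIT, frames=[7,2] (faults so far: 4)
  step 7: ref 5 -> FAULT, evict 7, frames=[5,2] (faults so far: 5)
  step 8: ref 3 -> FAULT, evict 2, frames=[5,3] (faults so far: 6)
  step 9: ref 1 -> FAULT, evict 5, frames=[1,3] (faults so far: 7)
  step 10: ref 7 -> FAULT, evict 3, frames=[1,7] (faults so far: 8)
  step 11: ref 1 -> HIT, frames=[1,7] (faults so far: 8)
  step 12: ref 1 -> HIT, frames=[1,7] (faults so far: 8)
  FIFO total faults: 8
--- LRU ---
  step 0: ref 6 -> FAULT, frames=[6,-] (faults so far: 1)
  step 1: ref 4 -> FAULT, frames=[6,4] (faults so far: 2)
  step 2: ref 6 -> HIT, frames=[6,4] (faults so far: 2)
  step 3: ref 6 -> HIT, frames=[6,4] (faults so far: 2)
  step 4: ref 7 -> FAULT, evict 4, frames=[6,7] (faults so far: 3)
  step 5: ref 2 -> FAULT, evict 6, frames=[2,7] (faults so far: 4)
  step 6: ref 2 -> HIT, frames=[2,7] (faults so far: 4)
  step 7: ref 5 -> FAULT, evict 7, frames=[2,5] (faults so far: 5)
  step 8: ref 3 -> FAULT, evict 2, frames=[3,5] (faults so far: 6)
  step 9: ref 1 -> FAULT, evict 5, frames=[3,1] (faults so far: 7)
  step 10: ref 7 -> FAULT, evict 3, frames=[7,1] (faults so far: 8)
  step 11: ref 1 -> HIT, frames=[7,1] (faults so far: 8)
  step 12: ref 1 -> HIT, frames=[7,1] (faults so far: 8)
  LRU total faults: 8
--- Optimal ---
  step 0: ref 6 -> FAULT, frames=[6,-] (faults so far: 1)
  step 1: ref 4 -> FAULT, frames=[6,4] (faults so far: 2)
  step 2: ref 6 -> HIT, frames=[6,4] (faults so far: 2)
  step 3: ref 6 -> HIT, frames=[6,4] (faults so far: 2)
  step 4: ref 7 -> FAULT, evict 4, frames=[6,7] (faults so far: 3)
  step 5: ref 2 -> FAULT, evict 6, frames=[2,7] (faults so far: 4)
  step 6: ref 2 -> HIT, frames=[2,7] (faults so far: 4)
  step 7: ref 5 -> FAULT, evict 2, frames=[5,7] (faults so far: 5)
  step 8: ref 3 -> FAULT, evict 5, frames=[3,7] (faults so far: 6)
  step 9: ref 1 -> FAULT, evict 3, frames=[1,7] (faults so far: 7)
  step 10: ref 7 -> HIT, frames=[1,7] (faults so far: 7)
  step 11: ref 1 -> HIT, frames=[1,7] (faults so far: 7)
  step 12: ref 1 -> HIT, frames=[1,7] (faults so far: 7)
  Optimal total faults: 7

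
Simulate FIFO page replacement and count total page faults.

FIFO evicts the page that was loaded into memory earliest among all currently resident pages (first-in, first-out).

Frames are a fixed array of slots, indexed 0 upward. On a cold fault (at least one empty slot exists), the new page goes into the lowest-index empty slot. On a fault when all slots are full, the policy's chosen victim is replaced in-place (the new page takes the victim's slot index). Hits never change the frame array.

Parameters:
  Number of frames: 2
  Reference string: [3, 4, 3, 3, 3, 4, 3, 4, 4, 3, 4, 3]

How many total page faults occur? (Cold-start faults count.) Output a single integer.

Step 0: ref 3 → FAULT, frames=[3,-]
Step 1: ref 4 → FAULT, frames=[3,4]
Step 2: ref 3 → HIT, frames=[3,4]
Step 3: ref 3 → HIT, frames=[3,4]
Step 4: ref 3 → HIT, frames=[3,4]
Step 5: ref 4 → HIT, frames=[3,4]
Step 6: ref 3 → HIT, frames=[3,4]
Step 7: ref 4 → HIT, frames=[3,4]
Step 8: ref 4 → HIT, frames=[3,4]
Step 9: ref 3 → HIT, frames=[3,4]
Step 10: ref 4 → HIT, frames=[3,4]
Step 11: ref 3 → HIT, frames=[3,4]
Total faults: 2

Answer: 2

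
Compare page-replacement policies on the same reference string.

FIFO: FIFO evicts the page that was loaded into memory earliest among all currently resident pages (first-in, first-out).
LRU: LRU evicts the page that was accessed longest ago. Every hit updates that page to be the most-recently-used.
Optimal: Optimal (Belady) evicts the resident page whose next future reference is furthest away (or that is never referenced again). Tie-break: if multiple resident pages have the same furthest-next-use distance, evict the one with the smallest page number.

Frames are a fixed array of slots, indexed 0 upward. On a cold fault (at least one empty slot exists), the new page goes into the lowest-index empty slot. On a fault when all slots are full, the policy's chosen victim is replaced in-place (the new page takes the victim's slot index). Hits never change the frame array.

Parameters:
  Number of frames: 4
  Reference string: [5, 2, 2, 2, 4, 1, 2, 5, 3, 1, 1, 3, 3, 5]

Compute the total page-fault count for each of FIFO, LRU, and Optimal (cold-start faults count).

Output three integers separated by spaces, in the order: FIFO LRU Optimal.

--- FIFO ---
  step 0: ref 5 -> FAULT, frames=[5,-,-,-] (faults so far: 1)
  step 1: ref 2 -> FAULT, frames=[5,2,-,-] (faults so far: 2)
  step 2: ref 2 -> HIT, frames=[5,2,-,-] (faults so far: 2)
  step 3: ref 2 -> HIT, frames=[5,2,-,-] (faults so far: 2)
  step 4: ref 4 -> FAULT, frames=[5,2,4,-] (faults so far: 3)
  step 5: ref 1 -> FAULT, frames=[5,2,4,1] (faults so far: 4)
  step 6: ref 2 -> HIT, frames=[5,2,4,1] (faults so far: 4)
  step 7: ref 5 -> HIT, frames=[5,2,4,1] (faults so far: 4)
  step 8: ref 3 -> FAULT, evict 5, frames=[3,2,4,1] (faults so far: 5)
  step 9: ref 1 -> HIT, frames=[3,2,4,1] (faults so far: 5)
  step 10: ref 1 -> HIT, frames=[3,2,4,1] (faults so far: 5)
  step 11: ref 3 -> HIT, frames=[3,2,4,1] (faults so far: 5)
  step 12: ref 3 -> HIT, frames=[3,2,4,1] (faults so far: 5)
  step 13: ref 5 -> FAULT, evict 2, frames=[3,5,4,1] (faults so far: 6)
  FIFO total faults: 6
--- LRU ---
  step 0: ref 5 -> FAULT, frames=[5,-,-,-] (faults so far: 1)
  step 1: ref 2 -> FAULT, frames=[5,2,-,-] (faults so far: 2)
  step 2: ref 2 -> HIT, frames=[5,2,-,-] (faults so far: 2)
  step 3: ref 2 -> HIT, frames=[5,2,-,-] (faults so far: 2)
  step 4: ref 4 -> FAULT, frames=[5,2,4,-] (faults so far: 3)
  step 5: ref 1 -> FAULT, frames=[5,2,4,1] (faults so far: 4)
  step 6: ref 2 -> HIT, frames=[5,2,4,1] (faults so far: 4)
  step 7: ref 5 -> HIT, frames=[5,2,4,1] (faults so far: 4)
  step 8: ref 3 -> FAULT, evict 4, frames=[5,2,3,1] (faults so far: 5)
  step 9: ref 1 -> HIT, frames=[5,2,3,1] (faults so far: 5)
  step 10: ref 1 -> HIT, frames=[5,2,3,1] (faults so far: 5)
  step 11: ref 3 -> HIT, frames=[5,2,3,1] (faults so far: 5)
  step 12: ref 3 -> HIT, frames=[5,2,3,1] (faults so far: 5)
  step 13: ref 5 -> HIT, frames=[5,2,3,1] (faults so far: 5)
  LRU total faults: 5
--- Optimal ---
  step 0: ref 5 -> FAULT, frames=[5,-,-,-] (faults so far: 1)
  step 1: ref 2 -> FAULT, frames=[5,2,-,-] (faults so far: 2)
  step 2: ref 2 -> HIT, frames=[5,2,-,-] (faults so far: 2)
  step 3: ref 2 -> HIT, frames=[5,2,-,-] (faults so far: 2)
  step 4: ref 4 -> FAULT, frames=[5,2,4,-] (faults so far: 3)
  step 5: ref 1 -> FAULT, frames=[5,2,4,1] (faults so far: 4)
  step 6: ref 2 -> HIT, frames=[5,2,4,1] (faults so far: 4)
  step 7: ref 5 -> HIT, frames=[5,2,4,1] (faults so far: 4)
  step 8: ref 3 -> FAULT, evict 2, frames=[5,3,4,1] (faults so far: 5)
  step 9: ref 1 -> HIT, frames=[5,3,4,1] (faults so far: 5)
  step 10: ref 1 -> HIT, frames=[5,3,4,1] (faults so far: 5)
  step 11: ref 3 -> HIT, frames=[5,3,4,1] (faults so far: 5)
  step 12: ref 3 -> HIT, frames=[5,3,4,1] (faults so far: 5)
  step 13: ref 5 -> HIT, frames=[5,3,4,1] (faults so far: 5)
  Optimal total faults: 5

Answer: 6 5 5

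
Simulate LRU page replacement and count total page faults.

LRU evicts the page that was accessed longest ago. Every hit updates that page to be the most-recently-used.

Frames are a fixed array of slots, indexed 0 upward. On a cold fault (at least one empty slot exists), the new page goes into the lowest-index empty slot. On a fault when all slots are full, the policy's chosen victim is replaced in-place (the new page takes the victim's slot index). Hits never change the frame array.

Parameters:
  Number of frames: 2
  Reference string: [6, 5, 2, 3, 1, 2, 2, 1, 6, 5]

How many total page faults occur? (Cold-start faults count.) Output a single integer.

Answer: 8

Derivation:
Step 0: ref 6 → FAULT, frames=[6,-]
Step 1: ref 5 → FAULT, frames=[6,5]
Step 2: ref 2 → FAULT (evict 6), frames=[2,5]
Step 3: ref 3 → FAULT (evict 5), frames=[2,3]
Step 4: ref 1 → FAULT (evict 2), frames=[1,3]
Step 5: ref 2 → FAULT (evict 3), frames=[1,2]
Step 6: ref 2 → HIT, frames=[1,2]
Step 7: ref 1 → HIT, frames=[1,2]
Step 8: ref 6 → FAULT (evict 2), frames=[1,6]
Step 9: ref 5 → FAULT (evict 1), frames=[5,6]
Total faults: 8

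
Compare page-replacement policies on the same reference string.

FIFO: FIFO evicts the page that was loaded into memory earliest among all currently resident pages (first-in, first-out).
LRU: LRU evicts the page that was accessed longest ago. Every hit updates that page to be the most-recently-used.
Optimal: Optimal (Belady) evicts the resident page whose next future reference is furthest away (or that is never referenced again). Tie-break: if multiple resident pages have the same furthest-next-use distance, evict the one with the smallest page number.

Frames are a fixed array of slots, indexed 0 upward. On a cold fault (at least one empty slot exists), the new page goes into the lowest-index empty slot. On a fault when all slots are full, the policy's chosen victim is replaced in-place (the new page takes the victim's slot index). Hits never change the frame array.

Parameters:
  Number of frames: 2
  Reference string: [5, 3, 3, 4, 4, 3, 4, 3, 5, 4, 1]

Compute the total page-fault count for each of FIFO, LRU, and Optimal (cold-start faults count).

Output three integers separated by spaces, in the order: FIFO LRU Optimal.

Answer: 5 6 5

Derivation:
--- FIFO ---
  step 0: ref 5 -> FAULT, frames=[5,-] (faults so far: 1)
  step 1: ref 3 -> FAULT, frames=[5,3] (faults so far: 2)
  step 2: ref 3 -> HIT, frames=[5,3] (faults so far: 2)
  step 3: ref 4 -> FAULT, evict 5, frames=[4,3] (faults so far: 3)
  step 4: ref 4 -> HIT, frames=[4,3] (faults so far: 3)
  step 5: ref 3 -> HIT, frames=[4,3] (faults so far: 3)
  step 6: ref 4 -> HIT, frames=[4,3] (faults so far: 3)
  step 7: ref 3 -> HIT, frames=[4,3] (faults so far: 3)
  step 8: ref 5 -> FAULT, evict 3, frames=[4,5] (faults so far: 4)
  step 9: ref 4 -> HIT, frames=[4,5] (faults so far: 4)
  step 10: ref 1 -> FAULT, evict 4, frames=[1,5] (faults so far: 5)
  FIFO total faults: 5
--- LRU ---
  step 0: ref 5 -> FAULT, frames=[5,-] (faults so far: 1)
  step 1: ref 3 -> FAULT, frames=[5,3] (faults so far: 2)
  step 2: ref 3 -> HIT, frames=[5,3] (faults so far: 2)
  step 3: ref 4 -> FAULT, evict 5, frames=[4,3] (faults so far: 3)
  step 4: ref 4 -> HIT, frames=[4,3] (faults so far: 3)
  step 5: ref 3 -> HIT, frames=[4,3] (faults so far: 3)
  step 6: ref 4 -> HIT, frames=[4,3] (faults so far: 3)
  step 7: ref 3 -> HIT, frames=[4,3] (faults so far: 3)
  step 8: ref 5 -> FAULT, evict 4, frames=[5,3] (faults so far: 4)
  step 9: ref 4 -> FAULT, evict 3, frames=[5,4] (faults so far: 5)
  step 10: ref 1 -> FAULT, evict 5, frames=[1,4] (faults so far: 6)
  LRU total faults: 6
--- Optimal ---
  step 0: ref 5 -> FAULT, frames=[5,-] (faults so far: 1)
  step 1: ref 3 -> FAULT, frames=[5,3] (faults so far: 2)
  step 2: ref 3 -> HIT, frames=[5,3] (faults so far: 2)
  step 3: ref 4 -> FAULT, evict 5, frames=[4,3] (faults so far: 3)
  step 4: ref 4 -> HIT, frames=[4,3] (faults so far: 3)
  step 5: ref 3 -> HIT, frames=[4,3] (faults so far: 3)
  step 6: ref 4 -> HIT, frames=[4,3] (faults so far: 3)
  step 7: ref 3 -> HIT, frames=[4,3] (faults so far: 3)
  step 8: ref 5 -> FAULT, evict 3, frames=[4,5] (faults so far: 4)
  step 9: ref 4 -> HIT, frames=[4,5] (faults so far: 4)
  step 10: ref 1 -> FAULT, evict 4, frames=[1,5] (faults so far: 5)
  Optimal total faults: 5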